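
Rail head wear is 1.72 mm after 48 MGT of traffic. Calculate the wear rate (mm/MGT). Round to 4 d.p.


Wear rate = total wear / cumulative tonnage
Rate = 1.72 / 48
Rate = 0.0358 mm/MGT

0.0358


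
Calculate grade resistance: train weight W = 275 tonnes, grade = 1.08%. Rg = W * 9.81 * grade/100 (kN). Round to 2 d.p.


Rg = W * 9.81 * grade / 100
Rg = 275 * 9.81 * 1.08 / 100
Rg = 2697.75 * 0.0108
Rg = 29.14 kN

29.14


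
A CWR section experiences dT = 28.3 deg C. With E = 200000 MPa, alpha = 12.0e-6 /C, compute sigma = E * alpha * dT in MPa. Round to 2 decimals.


sigma = E * alpha * dT
sigma = 200000 * 12.0e-6 * 28.3
sigma = 2.4 * 28.3
sigma = 67.92 MPa

67.92


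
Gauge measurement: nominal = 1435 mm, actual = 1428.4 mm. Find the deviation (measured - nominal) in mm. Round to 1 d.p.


Deviation = measured - nominal
Deviation = 1428.4 - 1435
Deviation = -6.6 mm

-6.6


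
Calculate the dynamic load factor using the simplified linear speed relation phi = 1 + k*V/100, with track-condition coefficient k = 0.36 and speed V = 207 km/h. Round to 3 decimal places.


phi = 1 + k * V / 100
phi = 1 + 0.36 * 207 / 100
phi = 1 + 0.7452
phi = 1.745

1.745


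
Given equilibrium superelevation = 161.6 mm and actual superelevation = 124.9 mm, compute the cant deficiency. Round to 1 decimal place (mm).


Cant deficiency = equilibrium cant - actual cant
CD = 161.6 - 124.9
CD = 36.7 mm

36.7


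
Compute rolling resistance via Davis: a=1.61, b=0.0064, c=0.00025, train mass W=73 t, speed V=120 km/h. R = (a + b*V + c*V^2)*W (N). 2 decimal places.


b*V = 0.0064 * 120 = 0.768
c*V^2 = 0.00025 * 14400 = 3.6
R_per_t = 1.61 + 0.768 + 3.6 = 5.978 N/t
R_total = 5.978 * 73 = 436.39 N

436.39


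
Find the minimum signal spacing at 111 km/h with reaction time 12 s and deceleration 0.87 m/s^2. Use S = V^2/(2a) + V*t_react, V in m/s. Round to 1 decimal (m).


V = 111 / 3.6 = 30.8333 m/s
Braking distance = 30.8333^2 / (2*0.87) = 546.3761 m
Sighting distance = 30.8333 * 12 = 370.0 m
S = 546.3761 + 370.0 = 916.4 m

916.4


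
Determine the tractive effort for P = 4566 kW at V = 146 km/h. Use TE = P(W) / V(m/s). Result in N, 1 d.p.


Convert: P = 4566 kW = 4566000 W
V = 146 / 3.6 = 40.5556 m/s
TE = 4566000 / 40.5556
TE = 112586.3 N

112586.3


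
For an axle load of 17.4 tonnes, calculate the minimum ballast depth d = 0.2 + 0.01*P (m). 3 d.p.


d = 0.2 + 0.01 * 17.4
d = 0.2 + 0.174
d = 0.374 m

0.374


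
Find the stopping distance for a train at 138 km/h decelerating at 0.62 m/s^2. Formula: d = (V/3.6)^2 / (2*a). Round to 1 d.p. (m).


Convert speed: V = 138 / 3.6 = 38.3333 m/s
V^2 = 1469.4444
d = 1469.4444 / (2 * 0.62)
d = 1469.4444 / 1.24
d = 1185.0 m

1185.0


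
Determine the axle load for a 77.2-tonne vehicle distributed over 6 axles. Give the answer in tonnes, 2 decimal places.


Load per axle = total weight / number of axles
Load = 77.2 / 6
Load = 12.87 tonnes

12.87


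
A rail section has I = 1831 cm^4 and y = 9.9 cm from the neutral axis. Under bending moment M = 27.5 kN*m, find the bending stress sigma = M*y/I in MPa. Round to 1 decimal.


Convert units:
M = 27.5 kN*m = 27500000 N*mm
y = 9.9 cm = 99 mm
I = 1831 cm^4 = 18310000 mm^4
sigma = 27500000 * 99 / 18310000
sigma = 148.7 MPa

148.7


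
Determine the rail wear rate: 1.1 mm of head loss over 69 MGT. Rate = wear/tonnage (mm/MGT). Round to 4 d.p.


Wear rate = total wear / cumulative tonnage
Rate = 1.1 / 69
Rate = 0.0159 mm/MGT

0.0159


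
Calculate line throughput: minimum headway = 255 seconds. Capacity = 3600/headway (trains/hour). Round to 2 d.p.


Capacity = 3600 / headway
Capacity = 3600 / 255
Capacity = 14.12 trains/hour

14.12


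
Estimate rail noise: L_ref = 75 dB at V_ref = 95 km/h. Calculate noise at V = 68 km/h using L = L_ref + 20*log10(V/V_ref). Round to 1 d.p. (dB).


V/V_ref = 68 / 95 = 0.715789
log10(0.715789) = -0.145215
20 * -0.145215 = -2.9043
L = 75 + -2.9043 = 72.1 dB

72.1


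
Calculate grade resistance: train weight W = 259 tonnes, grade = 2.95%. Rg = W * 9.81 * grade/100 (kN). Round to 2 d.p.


Rg = W * 9.81 * grade / 100
Rg = 259 * 9.81 * 2.95 / 100
Rg = 2540.79 * 0.0295
Rg = 74.95 kN

74.95


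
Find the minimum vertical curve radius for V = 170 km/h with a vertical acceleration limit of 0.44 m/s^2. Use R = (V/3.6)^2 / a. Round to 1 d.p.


Convert speed: V = 170 / 3.6 = 47.2222 m/s
V^2 = 2229.9383 m^2/s^2
R_v = 2229.9383 / 0.44
R_v = 5068.0 m

5068.0


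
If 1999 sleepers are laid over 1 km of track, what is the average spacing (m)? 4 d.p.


Spacing = 1000 m / number of sleepers
Spacing = 1000 / 1999
Spacing = 0.5003 m

0.5003


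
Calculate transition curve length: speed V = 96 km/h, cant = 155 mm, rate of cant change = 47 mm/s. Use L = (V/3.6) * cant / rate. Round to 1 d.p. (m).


Convert speed: V = 96 / 3.6 = 26.6667 m/s
L = 26.6667 * 155 / 47
L = 4133.3333 / 47
L = 87.9 m

87.9


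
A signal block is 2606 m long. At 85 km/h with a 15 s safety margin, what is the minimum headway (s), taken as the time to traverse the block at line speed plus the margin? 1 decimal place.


V = 85 / 3.6 = 23.6111 m/s
Block traversal time = 2606 / 23.6111 = 110.3718 s
Headway = 110.3718 + 15
Headway = 125.4 s

125.4


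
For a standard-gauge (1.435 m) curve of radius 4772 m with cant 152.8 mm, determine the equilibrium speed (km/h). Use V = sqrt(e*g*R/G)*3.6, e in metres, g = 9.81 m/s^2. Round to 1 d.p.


Convert cant: e = 152.8 mm = 0.1528 m
V_ms = sqrt(0.1528 * 9.81 * 4772 / 1.435)
V_ms = sqrt(4984.721461) = 70.6026 m/s
V = 70.6026 * 3.6 = 254.2 km/h

254.2


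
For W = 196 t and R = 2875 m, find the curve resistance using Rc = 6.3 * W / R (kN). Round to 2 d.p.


Rc = 6.3 * W / R
Rc = 6.3 * 196 / 2875
Rc = 1234.8 / 2875
Rc = 0.43 kN

0.43


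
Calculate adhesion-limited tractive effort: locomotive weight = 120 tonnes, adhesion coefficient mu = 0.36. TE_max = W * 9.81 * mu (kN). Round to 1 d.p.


TE_max = W * g * mu
TE_max = 120 * 9.81 * 0.36
TE_max = 1177.2 * 0.36
TE_max = 423.8 kN

423.8


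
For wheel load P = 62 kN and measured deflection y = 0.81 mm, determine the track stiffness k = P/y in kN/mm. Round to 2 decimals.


Track stiffness k = P / y
k = 62 / 0.81
k = 76.54 kN/mm

76.54


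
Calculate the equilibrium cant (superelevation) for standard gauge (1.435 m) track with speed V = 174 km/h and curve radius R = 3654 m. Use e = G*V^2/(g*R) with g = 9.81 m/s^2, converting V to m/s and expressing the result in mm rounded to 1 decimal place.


Convert speed: V = 174 / 3.6 = 48.3333 m/s
Apply formula: e = 1.435 * 48.3333^2 / (9.81 * 3654)
e = 1.435 * 2336.1111 / 35845.74
e = 0.093521 m = 93.5 mm

93.5


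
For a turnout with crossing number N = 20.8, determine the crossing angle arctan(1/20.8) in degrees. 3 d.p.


1/N = 1/20.8 = 0.048077
angle = arctan(0.048077) = 0.04804 rad
angle = 0.04804 * 180/pi = 2.752 degrees

2.752


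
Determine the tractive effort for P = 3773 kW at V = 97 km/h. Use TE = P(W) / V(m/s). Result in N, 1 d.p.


Convert: P = 3773 kW = 3773000 W
V = 97 / 3.6 = 26.9444 m/s
TE = 3773000 / 26.9444
TE = 140028.9 N

140028.9


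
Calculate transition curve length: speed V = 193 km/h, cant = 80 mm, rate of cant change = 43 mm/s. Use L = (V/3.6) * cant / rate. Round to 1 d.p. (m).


Convert speed: V = 193 / 3.6 = 53.6111 m/s
L = 53.6111 * 80 / 43
L = 4288.8889 / 43
L = 99.7 m

99.7


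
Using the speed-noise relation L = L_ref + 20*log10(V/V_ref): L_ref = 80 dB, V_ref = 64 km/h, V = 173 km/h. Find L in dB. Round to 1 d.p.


V/V_ref = 173 / 64 = 2.703125
log10(2.703125) = 0.431866
20 * 0.431866 = 8.6373
L = 80 + 8.6373 = 88.6 dB

88.6


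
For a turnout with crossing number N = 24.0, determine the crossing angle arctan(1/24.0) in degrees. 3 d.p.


1/N = 1/24.0 = 0.041667
angle = arctan(0.041667) = 0.041643 rad
angle = 0.041643 * 180/pi = 2.386 degrees

2.386


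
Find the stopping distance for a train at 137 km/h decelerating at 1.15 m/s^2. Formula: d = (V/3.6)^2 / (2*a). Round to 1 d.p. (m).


Convert speed: V = 137 / 3.6 = 38.0556 m/s
V^2 = 1448.2253
d = 1448.2253 / (2 * 1.15)
d = 1448.2253 / 2.3
d = 629.7 m

629.7


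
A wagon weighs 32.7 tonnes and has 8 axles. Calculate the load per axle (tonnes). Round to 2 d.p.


Load per axle = total weight / number of axles
Load = 32.7 / 8
Load = 4.09 tonnes

4.09


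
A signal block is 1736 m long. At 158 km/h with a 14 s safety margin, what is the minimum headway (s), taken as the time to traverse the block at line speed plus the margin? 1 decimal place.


V = 158 / 3.6 = 43.8889 m/s
Block traversal time = 1736 / 43.8889 = 39.5544 s
Headway = 39.5544 + 14
Headway = 53.6 s

53.6


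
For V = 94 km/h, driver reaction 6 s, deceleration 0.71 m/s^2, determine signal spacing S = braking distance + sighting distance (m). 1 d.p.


V = 94 / 3.6 = 26.1111 m/s
Braking distance = 26.1111^2 / (2*0.71) = 480.1339 m
Sighting distance = 26.1111 * 6 = 156.6667 m
S = 480.1339 + 156.6667 = 636.8 m

636.8


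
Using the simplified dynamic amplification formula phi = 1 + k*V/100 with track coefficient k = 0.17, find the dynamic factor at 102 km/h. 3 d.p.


phi = 1 + k * V / 100
phi = 1 + 0.17 * 102 / 100
phi = 1 + 0.1734
phi = 1.173

1.173


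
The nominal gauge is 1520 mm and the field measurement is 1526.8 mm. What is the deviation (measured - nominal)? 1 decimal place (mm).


Deviation = measured - nominal
Deviation = 1526.8 - 1520
Deviation = 6.8 mm

6.8


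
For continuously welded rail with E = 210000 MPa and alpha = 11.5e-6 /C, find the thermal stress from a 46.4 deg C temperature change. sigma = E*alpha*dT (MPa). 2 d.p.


sigma = E * alpha * dT
sigma = 210000 * 11.5e-6 * 46.4
sigma = 2.415 * 46.4
sigma = 112.06 MPa

112.06


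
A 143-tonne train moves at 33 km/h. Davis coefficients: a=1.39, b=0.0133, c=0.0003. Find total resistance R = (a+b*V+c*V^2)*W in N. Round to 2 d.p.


b*V = 0.0133 * 33 = 0.4389
c*V^2 = 0.0003 * 1089 = 0.3267
R_per_t = 1.39 + 0.4389 + 0.3267 = 2.1556 N/t
R_total = 2.1556 * 143 = 308.25 N

308.25


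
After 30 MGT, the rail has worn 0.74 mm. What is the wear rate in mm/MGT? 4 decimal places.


Wear rate = total wear / cumulative tonnage
Rate = 0.74 / 30
Rate = 0.0247 mm/MGT

0.0247


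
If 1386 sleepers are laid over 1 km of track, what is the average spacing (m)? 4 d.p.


Spacing = 1000 m / number of sleepers
Spacing = 1000 / 1386
Spacing = 0.7215 m

0.7215


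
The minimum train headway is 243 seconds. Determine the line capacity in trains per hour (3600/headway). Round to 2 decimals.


Capacity = 3600 / headway
Capacity = 3600 / 243
Capacity = 14.81 trains/hour

14.81


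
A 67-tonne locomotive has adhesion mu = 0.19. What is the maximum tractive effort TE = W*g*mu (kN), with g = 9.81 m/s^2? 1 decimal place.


TE_max = W * g * mu
TE_max = 67 * 9.81 * 0.19
TE_max = 657.27 * 0.19
TE_max = 124.9 kN

124.9


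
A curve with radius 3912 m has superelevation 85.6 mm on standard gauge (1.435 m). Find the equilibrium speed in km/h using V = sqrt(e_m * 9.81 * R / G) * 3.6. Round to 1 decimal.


Convert cant: e = 85.6 mm = 0.0856 m
V_ms = sqrt(0.0856 * 9.81 * 3912 / 1.435)
V_ms = sqrt(2289.231521) = 47.8459 m/s
V = 47.8459 * 3.6 = 172.2 km/h

172.2


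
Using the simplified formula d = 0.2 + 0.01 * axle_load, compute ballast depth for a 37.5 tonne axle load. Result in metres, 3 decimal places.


d = 0.2 + 0.01 * 37.5
d = 0.2 + 0.375
d = 0.575 m

0.575


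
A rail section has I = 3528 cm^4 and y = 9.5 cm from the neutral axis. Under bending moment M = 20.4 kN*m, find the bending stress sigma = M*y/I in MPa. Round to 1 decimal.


Convert units:
M = 20.4 kN*m = 20400000 N*mm
y = 9.5 cm = 95 mm
I = 3528 cm^4 = 35280000 mm^4
sigma = 20400000 * 95 / 35280000
sigma = 54.9 MPa

54.9


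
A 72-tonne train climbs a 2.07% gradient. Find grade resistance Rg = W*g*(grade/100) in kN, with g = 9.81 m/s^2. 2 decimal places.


Rg = W * 9.81 * grade / 100
Rg = 72 * 9.81 * 2.07 / 100
Rg = 706.32 * 0.0207
Rg = 14.62 kN

14.62


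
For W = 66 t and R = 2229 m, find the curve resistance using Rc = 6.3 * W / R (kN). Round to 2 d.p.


Rc = 6.3 * W / R
Rc = 6.3 * 66 / 2229
Rc = 415.8 / 2229
Rc = 0.19 kN

0.19


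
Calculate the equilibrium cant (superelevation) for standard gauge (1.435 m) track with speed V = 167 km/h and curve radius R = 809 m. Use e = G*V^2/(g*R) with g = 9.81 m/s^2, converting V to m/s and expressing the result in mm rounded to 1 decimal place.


Convert speed: V = 167 / 3.6 = 46.3889 m/s
Apply formula: e = 1.435 * 46.3889^2 / (9.81 * 809)
e = 1.435 * 2151.929 / 7936.29
e = 0.389101 m = 389.1 mm

389.1


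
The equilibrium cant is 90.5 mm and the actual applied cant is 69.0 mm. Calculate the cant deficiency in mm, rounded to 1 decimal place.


Cant deficiency = equilibrium cant - actual cant
CD = 90.5 - 69.0
CD = 21.5 mm

21.5


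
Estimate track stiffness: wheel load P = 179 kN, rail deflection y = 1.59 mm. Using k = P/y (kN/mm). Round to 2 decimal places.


Track stiffness k = P / y
k = 179 / 1.59
k = 112.58 kN/mm

112.58


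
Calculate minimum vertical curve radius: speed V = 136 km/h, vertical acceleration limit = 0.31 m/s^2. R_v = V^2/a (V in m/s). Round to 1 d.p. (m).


Convert speed: V = 136 / 3.6 = 37.7778 m/s
V^2 = 1427.1605 m^2/s^2
R_v = 1427.1605 / 0.31
R_v = 4603.7 m

4603.7


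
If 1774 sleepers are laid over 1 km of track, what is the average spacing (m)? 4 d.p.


Spacing = 1000 m / number of sleepers
Spacing = 1000 / 1774
Spacing = 0.5637 m

0.5637


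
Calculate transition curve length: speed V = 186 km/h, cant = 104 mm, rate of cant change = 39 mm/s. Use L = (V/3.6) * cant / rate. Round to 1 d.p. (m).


Convert speed: V = 186 / 3.6 = 51.6667 m/s
L = 51.6667 * 104 / 39
L = 5373.3333 / 39
L = 137.8 m

137.8


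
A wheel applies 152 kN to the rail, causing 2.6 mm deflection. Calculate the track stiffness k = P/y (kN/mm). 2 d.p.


Track stiffness k = P / y
k = 152 / 2.6
k = 58.46 kN/mm

58.46


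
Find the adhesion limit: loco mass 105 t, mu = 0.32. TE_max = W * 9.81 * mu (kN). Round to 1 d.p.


TE_max = W * g * mu
TE_max = 105 * 9.81 * 0.32
TE_max = 1030.05 * 0.32
TE_max = 329.6 kN

329.6


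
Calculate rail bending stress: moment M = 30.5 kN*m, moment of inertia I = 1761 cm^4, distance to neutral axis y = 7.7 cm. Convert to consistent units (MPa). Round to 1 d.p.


Convert units:
M = 30.5 kN*m = 30500000 N*mm
y = 7.7 cm = 77 mm
I = 1761 cm^4 = 17610000 mm^4
sigma = 30500000 * 77 / 17610000
sigma = 133.4 MPa

133.4


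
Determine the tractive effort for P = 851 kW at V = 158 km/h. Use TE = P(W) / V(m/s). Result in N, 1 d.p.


Convert: P = 851 kW = 851000 W
V = 158 / 3.6 = 43.8889 m/s
TE = 851000 / 43.8889
TE = 19389.9 N

19389.9


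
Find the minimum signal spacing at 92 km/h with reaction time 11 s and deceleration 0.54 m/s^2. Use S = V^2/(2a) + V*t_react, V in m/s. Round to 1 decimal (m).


V = 92 / 3.6 = 25.5556 m/s
Braking distance = 25.5556^2 / (2*0.54) = 604.7096 m
Sighting distance = 25.5556 * 11 = 281.1111 m
S = 604.7096 + 281.1111 = 885.8 m

885.8


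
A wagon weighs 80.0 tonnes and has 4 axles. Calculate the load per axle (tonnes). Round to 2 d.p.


Load per axle = total weight / number of axles
Load = 80.0 / 4
Load = 20.00 tonnes

20.00


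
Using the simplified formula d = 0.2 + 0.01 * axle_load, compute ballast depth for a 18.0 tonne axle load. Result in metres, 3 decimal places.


d = 0.2 + 0.01 * 18.0
d = 0.2 + 0.18
d = 0.380 m

0.380


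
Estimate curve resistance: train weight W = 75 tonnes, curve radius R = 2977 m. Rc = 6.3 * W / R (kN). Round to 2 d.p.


Rc = 6.3 * W / R
Rc = 6.3 * 75 / 2977
Rc = 472.5 / 2977
Rc = 0.16 kN

0.16


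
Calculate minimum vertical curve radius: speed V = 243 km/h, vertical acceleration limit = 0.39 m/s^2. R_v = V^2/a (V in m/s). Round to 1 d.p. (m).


Convert speed: V = 243 / 3.6 = 67.5 m/s
V^2 = 4556.25 m^2/s^2
R_v = 4556.25 / 0.39
R_v = 11682.7 m

11682.7


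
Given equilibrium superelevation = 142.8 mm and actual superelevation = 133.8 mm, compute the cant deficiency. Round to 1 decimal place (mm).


Cant deficiency = equilibrium cant - actual cant
CD = 142.8 - 133.8
CD = 9.0 mm

9.0


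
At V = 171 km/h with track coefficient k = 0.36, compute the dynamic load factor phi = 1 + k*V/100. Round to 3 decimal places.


phi = 1 + k * V / 100
phi = 1 + 0.36 * 171 / 100
phi = 1 + 0.6156
phi = 1.616

1.616


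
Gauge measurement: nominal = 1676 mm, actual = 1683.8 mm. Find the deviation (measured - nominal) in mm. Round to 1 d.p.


Deviation = measured - nominal
Deviation = 1683.8 - 1676
Deviation = 7.8 mm

7.8


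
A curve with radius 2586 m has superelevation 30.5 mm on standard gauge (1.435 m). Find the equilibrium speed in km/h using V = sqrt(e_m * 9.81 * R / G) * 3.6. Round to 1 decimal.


Convert cant: e = 30.5 mm = 0.0305 m
V_ms = sqrt(0.0305 * 9.81 * 2586 / 1.435)
V_ms = sqrt(539.194516) = 23.2206 m/s
V = 23.2206 * 3.6 = 83.6 km/h

83.6


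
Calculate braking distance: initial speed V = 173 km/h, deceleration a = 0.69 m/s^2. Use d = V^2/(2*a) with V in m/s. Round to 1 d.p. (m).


Convert speed: V = 173 / 3.6 = 48.0556 m/s
V^2 = 2309.3364
d = 2309.3364 / (2 * 0.69)
d = 2309.3364 / 1.38
d = 1673.4 m

1673.4


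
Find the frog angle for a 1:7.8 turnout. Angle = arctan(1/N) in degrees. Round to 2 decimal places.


1/N = 1/7.8 = 0.128205
angle = arctan(0.128205) = 0.12751 rad
angle = 0.12751 * 180/pi = 7.31 degrees

7.31


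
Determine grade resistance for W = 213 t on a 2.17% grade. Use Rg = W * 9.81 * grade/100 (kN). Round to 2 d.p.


Rg = W * 9.81 * grade / 100
Rg = 213 * 9.81 * 2.17 / 100
Rg = 2089.53 * 0.0217
Rg = 45.34 kN

45.34


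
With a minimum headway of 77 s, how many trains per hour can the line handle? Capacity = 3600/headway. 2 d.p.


Capacity = 3600 / headway
Capacity = 3600 / 77
Capacity = 46.75 trains/hour

46.75


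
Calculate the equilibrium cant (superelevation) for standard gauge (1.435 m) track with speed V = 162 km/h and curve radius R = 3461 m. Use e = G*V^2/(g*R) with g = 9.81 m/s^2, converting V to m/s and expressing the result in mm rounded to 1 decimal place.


Convert speed: V = 162 / 3.6 = 45.0 m/s
Apply formula: e = 1.435 * 45.0^2 / (9.81 * 3461)
e = 1.435 * 2025.0 / 33952.41
e = 0.085587 m = 85.6 mm

85.6


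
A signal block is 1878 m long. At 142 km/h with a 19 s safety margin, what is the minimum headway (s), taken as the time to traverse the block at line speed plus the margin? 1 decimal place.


V = 142 / 3.6 = 39.4444 m/s
Block traversal time = 1878 / 39.4444 = 47.6113 s
Headway = 47.6113 + 19
Headway = 66.6 s

66.6


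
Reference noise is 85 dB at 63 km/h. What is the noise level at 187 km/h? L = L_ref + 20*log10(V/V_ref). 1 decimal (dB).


V/V_ref = 187 / 63 = 2.968254
log10(2.968254) = 0.472501
20 * 0.472501 = 9.45
L = 85 + 9.45 = 94.5 dB

94.5


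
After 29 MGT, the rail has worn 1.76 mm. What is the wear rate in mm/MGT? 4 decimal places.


Wear rate = total wear / cumulative tonnage
Rate = 1.76 / 29
Rate = 0.0607 mm/MGT

0.0607


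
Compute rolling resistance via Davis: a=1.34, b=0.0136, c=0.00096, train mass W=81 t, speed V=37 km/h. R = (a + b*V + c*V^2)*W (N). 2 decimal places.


b*V = 0.0136 * 37 = 0.5032
c*V^2 = 0.00096 * 1369 = 1.31424
R_per_t = 1.34 + 0.5032 + 1.31424 = 3.15744 N/t
R_total = 3.15744 * 81 = 255.75 N

255.75


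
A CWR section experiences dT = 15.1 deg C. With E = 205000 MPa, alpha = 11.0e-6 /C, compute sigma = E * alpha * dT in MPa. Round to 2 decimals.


sigma = E * alpha * dT
sigma = 205000 * 11.0e-6 * 15.1
sigma = 2.255 * 15.1
sigma = 34.05 MPa

34.05


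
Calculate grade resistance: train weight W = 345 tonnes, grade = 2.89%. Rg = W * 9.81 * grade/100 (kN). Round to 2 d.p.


Rg = W * 9.81 * grade / 100
Rg = 345 * 9.81 * 2.89 / 100
Rg = 3384.45 * 0.0289
Rg = 97.81 kN

97.81


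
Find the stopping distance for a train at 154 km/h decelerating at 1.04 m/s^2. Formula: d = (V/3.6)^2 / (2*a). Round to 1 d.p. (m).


Convert speed: V = 154 / 3.6 = 42.7778 m/s
V^2 = 1829.9383
d = 1829.9383 / (2 * 1.04)
d = 1829.9383 / 2.08
d = 879.8 m

879.8


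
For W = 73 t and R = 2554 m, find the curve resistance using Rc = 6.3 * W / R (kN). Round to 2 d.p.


Rc = 6.3 * W / R
Rc = 6.3 * 73 / 2554
Rc = 459.9 / 2554
Rc = 0.18 kN

0.18


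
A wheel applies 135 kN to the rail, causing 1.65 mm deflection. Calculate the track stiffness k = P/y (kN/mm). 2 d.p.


Track stiffness k = P / y
k = 135 / 1.65
k = 81.82 kN/mm

81.82


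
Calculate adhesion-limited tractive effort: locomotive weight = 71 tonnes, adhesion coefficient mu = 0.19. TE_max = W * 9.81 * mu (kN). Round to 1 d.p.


TE_max = W * g * mu
TE_max = 71 * 9.81 * 0.19
TE_max = 696.51 * 0.19
TE_max = 132.3 kN

132.3


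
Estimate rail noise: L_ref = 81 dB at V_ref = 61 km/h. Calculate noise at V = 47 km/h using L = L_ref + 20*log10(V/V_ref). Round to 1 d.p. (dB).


V/V_ref = 47 / 61 = 0.770492
log10(0.770492) = -0.113232
20 * -0.113232 = -2.2646
L = 81 + -2.2646 = 78.7 dB

78.7


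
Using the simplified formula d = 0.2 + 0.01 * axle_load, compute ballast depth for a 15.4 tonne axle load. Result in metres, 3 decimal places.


d = 0.2 + 0.01 * 15.4
d = 0.2 + 0.154
d = 0.354 m

0.354


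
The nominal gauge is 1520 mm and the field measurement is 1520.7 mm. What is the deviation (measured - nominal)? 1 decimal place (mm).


Deviation = measured - nominal
Deviation = 1520.7 - 1520
Deviation = 0.7 mm

0.7


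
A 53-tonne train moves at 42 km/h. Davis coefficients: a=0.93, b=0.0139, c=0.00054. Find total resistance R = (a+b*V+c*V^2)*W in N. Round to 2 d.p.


b*V = 0.0139 * 42 = 0.5838
c*V^2 = 0.00054 * 1764 = 0.95256
R_per_t = 0.93 + 0.5838 + 0.95256 = 2.46636 N/t
R_total = 2.46636 * 53 = 130.72 N

130.72


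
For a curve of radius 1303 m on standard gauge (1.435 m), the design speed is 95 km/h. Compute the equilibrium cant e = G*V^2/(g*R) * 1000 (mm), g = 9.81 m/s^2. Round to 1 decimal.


Convert speed: V = 95 / 3.6 = 26.3889 m/s
Apply formula: e = 1.435 * 26.3889^2 / (9.81 * 1303)
e = 1.435 * 696.3735 / 12782.43
e = 0.078177 m = 78.2 mm

78.2


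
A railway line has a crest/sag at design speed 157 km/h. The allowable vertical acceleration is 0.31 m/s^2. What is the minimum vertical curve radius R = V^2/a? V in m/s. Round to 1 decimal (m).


Convert speed: V = 157 / 3.6 = 43.6111 m/s
V^2 = 1901.929 m^2/s^2
R_v = 1901.929 / 0.31
R_v = 6135.3 m

6135.3


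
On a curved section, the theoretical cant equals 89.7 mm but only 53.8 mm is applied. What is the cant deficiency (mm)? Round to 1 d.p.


Cant deficiency = equilibrium cant - actual cant
CD = 89.7 - 53.8
CD = 35.9 mm

35.9


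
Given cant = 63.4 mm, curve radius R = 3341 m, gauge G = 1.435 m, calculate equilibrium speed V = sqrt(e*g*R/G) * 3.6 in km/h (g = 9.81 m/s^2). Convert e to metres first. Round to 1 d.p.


Convert cant: e = 63.4 mm = 0.0634 m
V_ms = sqrt(0.0634 * 9.81 * 3341 / 1.435)
V_ms = sqrt(1448.047606) = 38.0532 m/s
V = 38.0532 * 3.6 = 137.0 km/h

137.0


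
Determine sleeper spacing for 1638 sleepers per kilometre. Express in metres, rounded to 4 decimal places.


Spacing = 1000 m / number of sleepers
Spacing = 1000 / 1638
Spacing = 0.6105 m

0.6105


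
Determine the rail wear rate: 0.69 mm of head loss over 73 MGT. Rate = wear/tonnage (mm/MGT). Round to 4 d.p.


Wear rate = total wear / cumulative tonnage
Rate = 0.69 / 73
Rate = 0.0095 mm/MGT

0.0095


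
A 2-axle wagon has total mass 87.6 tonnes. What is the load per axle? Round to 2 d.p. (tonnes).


Load per axle = total weight / number of axles
Load = 87.6 / 2
Load = 43.80 tonnes

43.80


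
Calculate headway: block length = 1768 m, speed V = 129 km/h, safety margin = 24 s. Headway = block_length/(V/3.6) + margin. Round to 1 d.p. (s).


V = 129 / 3.6 = 35.8333 m/s
Block traversal time = 1768 / 35.8333 = 49.3395 s
Headway = 49.3395 + 24
Headway = 73.3 s

73.3


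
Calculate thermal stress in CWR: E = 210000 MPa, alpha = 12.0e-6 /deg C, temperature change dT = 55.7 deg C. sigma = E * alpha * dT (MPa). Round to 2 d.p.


sigma = E * alpha * dT
sigma = 210000 * 12.0e-6 * 55.7
sigma = 2.52 * 55.7
sigma = 140.36 MPa

140.36


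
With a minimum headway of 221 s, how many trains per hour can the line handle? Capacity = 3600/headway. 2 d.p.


Capacity = 3600 / headway
Capacity = 3600 / 221
Capacity = 16.29 trains/hour

16.29


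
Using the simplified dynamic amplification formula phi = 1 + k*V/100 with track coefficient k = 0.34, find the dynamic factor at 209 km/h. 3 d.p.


phi = 1 + k * V / 100
phi = 1 + 0.34 * 209 / 100
phi = 1 + 0.7106
phi = 1.711

1.711


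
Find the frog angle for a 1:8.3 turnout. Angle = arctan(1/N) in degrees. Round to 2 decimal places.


1/N = 1/8.3 = 0.120482
angle = arctan(0.120482) = 0.119904 rad
angle = 0.119904 * 180/pi = 6.87 degrees

6.87


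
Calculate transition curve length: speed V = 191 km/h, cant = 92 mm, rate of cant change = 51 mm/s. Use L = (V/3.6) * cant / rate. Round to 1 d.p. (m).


Convert speed: V = 191 / 3.6 = 53.0556 m/s
L = 53.0556 * 92 / 51
L = 4881.1111 / 51
L = 95.7 m

95.7


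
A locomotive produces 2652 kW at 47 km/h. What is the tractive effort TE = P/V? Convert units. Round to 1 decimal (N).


Convert: P = 2652 kW = 2652000 W
V = 47 / 3.6 = 13.0556 m/s
TE = 2652000 / 13.0556
TE = 203131.9 N

203131.9


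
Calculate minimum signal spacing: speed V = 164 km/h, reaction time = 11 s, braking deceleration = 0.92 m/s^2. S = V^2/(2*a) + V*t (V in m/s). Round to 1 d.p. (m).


V = 164 / 3.6 = 45.5556 m/s
Braking distance = 45.5556^2 / (2*0.92) = 1127.8851 m
Sighting distance = 45.5556 * 11 = 501.1111 m
S = 1127.8851 + 501.1111 = 1629.0 m

1629.0


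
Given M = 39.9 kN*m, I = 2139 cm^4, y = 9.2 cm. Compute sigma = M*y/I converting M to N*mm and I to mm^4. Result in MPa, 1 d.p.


Convert units:
M = 39.9 kN*m = 39900000 N*mm
y = 9.2 cm = 92 mm
I = 2139 cm^4 = 21390000 mm^4
sigma = 39900000 * 92 / 21390000
sigma = 171.6 MPa

171.6


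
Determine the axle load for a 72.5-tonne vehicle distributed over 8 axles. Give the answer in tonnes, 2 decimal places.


Load per axle = total weight / number of axles
Load = 72.5 / 8
Load = 9.06 tonnes

9.06


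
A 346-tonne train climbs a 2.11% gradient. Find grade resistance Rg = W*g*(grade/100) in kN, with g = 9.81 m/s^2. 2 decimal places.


Rg = W * 9.81 * grade / 100
Rg = 346 * 9.81 * 2.11 / 100
Rg = 3394.26 * 0.0211
Rg = 71.62 kN

71.62


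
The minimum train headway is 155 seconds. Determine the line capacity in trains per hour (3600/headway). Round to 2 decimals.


Capacity = 3600 / headway
Capacity = 3600 / 155
Capacity = 23.23 trains/hour

23.23


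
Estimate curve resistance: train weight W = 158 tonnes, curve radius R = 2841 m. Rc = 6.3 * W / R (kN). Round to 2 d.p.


Rc = 6.3 * W / R
Rc = 6.3 * 158 / 2841
Rc = 995.4 / 2841
Rc = 0.35 kN

0.35


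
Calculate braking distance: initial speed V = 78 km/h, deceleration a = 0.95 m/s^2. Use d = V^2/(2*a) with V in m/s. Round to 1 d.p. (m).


Convert speed: V = 78 / 3.6 = 21.6667 m/s
V^2 = 469.4444
d = 469.4444 / (2 * 0.95)
d = 469.4444 / 1.9
d = 247.1 m

247.1


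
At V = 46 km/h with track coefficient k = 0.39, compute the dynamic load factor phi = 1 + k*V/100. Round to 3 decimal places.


phi = 1 + k * V / 100
phi = 1 + 0.39 * 46 / 100
phi = 1 + 0.1794
phi = 1.179

1.179


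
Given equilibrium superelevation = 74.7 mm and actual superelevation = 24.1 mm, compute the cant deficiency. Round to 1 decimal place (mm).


Cant deficiency = equilibrium cant - actual cant
CD = 74.7 - 24.1
CD = 50.6 mm

50.6


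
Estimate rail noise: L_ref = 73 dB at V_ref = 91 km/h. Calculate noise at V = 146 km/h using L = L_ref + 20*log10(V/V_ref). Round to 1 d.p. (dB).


V/V_ref = 146 / 91 = 1.604396
log10(1.604396) = 0.205311
20 * 0.205311 = 4.1062
L = 73 + 4.1062 = 77.1 dB

77.1


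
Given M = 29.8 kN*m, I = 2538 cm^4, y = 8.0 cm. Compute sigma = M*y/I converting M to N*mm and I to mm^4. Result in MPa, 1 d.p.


Convert units:
M = 29.8 kN*m = 29800000 N*mm
y = 8.0 cm = 80 mm
I = 2538 cm^4 = 25380000 mm^4
sigma = 29800000 * 80 / 25380000
sigma = 93.9 MPa

93.9


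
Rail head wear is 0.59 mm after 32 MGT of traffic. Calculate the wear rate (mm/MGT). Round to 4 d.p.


Wear rate = total wear / cumulative tonnage
Rate = 0.59 / 32
Rate = 0.0184 mm/MGT

0.0184


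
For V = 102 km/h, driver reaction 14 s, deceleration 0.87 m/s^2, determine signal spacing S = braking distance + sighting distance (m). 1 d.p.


V = 102 / 3.6 = 28.3333 m/s
Braking distance = 28.3333^2 / (2*0.87) = 461.3665 m
Sighting distance = 28.3333 * 14 = 396.6667 m
S = 461.3665 + 396.6667 = 858.0 m

858.0


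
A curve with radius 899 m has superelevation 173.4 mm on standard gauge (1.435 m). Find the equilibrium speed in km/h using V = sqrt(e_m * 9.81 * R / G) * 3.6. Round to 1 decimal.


Convert cant: e = 173.4 mm = 0.1734 m
V_ms = sqrt(0.1734 * 9.81 * 899 / 1.435)
V_ms = sqrt(1065.677732) = 32.6447 m/s
V = 32.6447 * 3.6 = 117.5 km/h

117.5


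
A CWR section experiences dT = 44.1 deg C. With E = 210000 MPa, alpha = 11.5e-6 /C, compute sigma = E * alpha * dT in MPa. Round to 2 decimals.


sigma = E * alpha * dT
sigma = 210000 * 11.5e-6 * 44.1
sigma = 2.415 * 44.1
sigma = 106.50 MPa

106.50


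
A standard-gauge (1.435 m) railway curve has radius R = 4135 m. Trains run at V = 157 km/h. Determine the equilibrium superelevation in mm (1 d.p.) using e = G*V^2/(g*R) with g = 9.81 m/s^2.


Convert speed: V = 157 / 3.6 = 43.6111 m/s
Apply formula: e = 1.435 * 43.6111^2 / (9.81 * 4135)
e = 1.435 * 1901.929 / 40564.35
e = 0.067282 m = 67.3 mm

67.3


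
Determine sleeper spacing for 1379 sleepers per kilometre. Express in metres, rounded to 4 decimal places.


Spacing = 1000 m / number of sleepers
Spacing = 1000 / 1379
Spacing = 0.7252 m

0.7252


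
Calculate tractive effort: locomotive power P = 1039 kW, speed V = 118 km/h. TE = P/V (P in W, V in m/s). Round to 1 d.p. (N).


Convert: P = 1039 kW = 1039000 W
V = 118 / 3.6 = 32.7778 m/s
TE = 1039000 / 32.7778
TE = 31698.3 N

31698.3


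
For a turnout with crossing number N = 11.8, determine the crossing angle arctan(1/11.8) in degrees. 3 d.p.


1/N = 1/11.8 = 0.084746
angle = arctan(0.084746) = 0.084544 rad
angle = 0.084544 * 180/pi = 4.844 degrees

4.844


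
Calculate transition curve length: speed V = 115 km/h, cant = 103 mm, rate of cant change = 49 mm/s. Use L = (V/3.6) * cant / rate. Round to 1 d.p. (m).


Convert speed: V = 115 / 3.6 = 31.9444 m/s
L = 31.9444 * 103 / 49
L = 3290.2778 / 49
L = 67.1 m

67.1


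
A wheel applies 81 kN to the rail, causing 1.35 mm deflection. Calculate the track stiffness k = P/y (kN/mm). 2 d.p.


Track stiffness k = P / y
k = 81 / 1.35
k = 60.00 kN/mm

60.00


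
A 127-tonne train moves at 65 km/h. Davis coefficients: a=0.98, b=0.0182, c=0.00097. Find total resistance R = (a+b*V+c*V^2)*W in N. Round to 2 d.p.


b*V = 0.0182 * 65 = 1.183
c*V^2 = 0.00097 * 4225 = 4.09825
R_per_t = 0.98 + 1.183 + 4.09825 = 6.26125 N/t
R_total = 6.26125 * 127 = 795.18 N

795.18


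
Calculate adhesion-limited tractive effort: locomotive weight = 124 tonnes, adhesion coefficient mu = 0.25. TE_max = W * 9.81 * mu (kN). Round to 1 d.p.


TE_max = W * g * mu
TE_max = 124 * 9.81 * 0.25
TE_max = 1216.44 * 0.25
TE_max = 304.1 kN

304.1


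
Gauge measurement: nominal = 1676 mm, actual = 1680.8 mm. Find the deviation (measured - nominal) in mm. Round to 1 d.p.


Deviation = measured - nominal
Deviation = 1680.8 - 1676
Deviation = 4.8 mm

4.8


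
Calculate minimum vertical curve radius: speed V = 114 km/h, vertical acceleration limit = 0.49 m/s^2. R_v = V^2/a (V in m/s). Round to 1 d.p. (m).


Convert speed: V = 114 / 3.6 = 31.6667 m/s
V^2 = 1002.7778 m^2/s^2
R_v = 1002.7778 / 0.49
R_v = 2046.5 m

2046.5


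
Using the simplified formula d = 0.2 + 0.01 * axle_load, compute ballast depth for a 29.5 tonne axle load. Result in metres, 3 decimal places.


d = 0.2 + 0.01 * 29.5
d = 0.2 + 0.295
d = 0.495 m

0.495


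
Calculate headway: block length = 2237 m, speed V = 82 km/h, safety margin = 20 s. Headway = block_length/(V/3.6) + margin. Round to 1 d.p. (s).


V = 82 / 3.6 = 22.7778 m/s
Block traversal time = 2237 / 22.7778 = 98.2098 s
Headway = 98.2098 + 20
Headway = 118.2 s

118.2


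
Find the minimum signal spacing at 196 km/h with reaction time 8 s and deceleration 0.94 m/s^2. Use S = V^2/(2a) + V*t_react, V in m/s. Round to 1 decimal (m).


V = 196 / 3.6 = 54.4444 m/s
Braking distance = 54.4444^2 / (2*0.94) = 1576.7008 m
Sighting distance = 54.4444 * 8 = 435.5556 m
S = 1576.7008 + 435.5556 = 2012.3 m

2012.3


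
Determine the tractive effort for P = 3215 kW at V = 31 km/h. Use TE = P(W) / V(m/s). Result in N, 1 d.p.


Convert: P = 3215 kW = 3215000 W
V = 31 / 3.6 = 8.6111 m/s
TE = 3215000 / 8.6111
TE = 373354.8 N

373354.8


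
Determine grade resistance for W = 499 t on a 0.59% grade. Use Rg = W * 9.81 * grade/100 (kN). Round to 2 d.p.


Rg = W * 9.81 * grade / 100
Rg = 499 * 9.81 * 0.59 / 100
Rg = 4895.19 * 0.0059
Rg = 28.88 kN

28.88


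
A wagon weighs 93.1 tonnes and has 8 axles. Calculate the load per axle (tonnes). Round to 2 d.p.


Load per axle = total weight / number of axles
Load = 93.1 / 8
Load = 11.64 tonnes

11.64


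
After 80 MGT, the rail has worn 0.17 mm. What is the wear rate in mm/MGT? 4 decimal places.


Wear rate = total wear / cumulative tonnage
Rate = 0.17 / 80
Rate = 0.0021 mm/MGT

0.0021


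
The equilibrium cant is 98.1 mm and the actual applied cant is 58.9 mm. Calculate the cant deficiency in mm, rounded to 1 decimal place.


Cant deficiency = equilibrium cant - actual cant
CD = 98.1 - 58.9
CD = 39.2 mm

39.2


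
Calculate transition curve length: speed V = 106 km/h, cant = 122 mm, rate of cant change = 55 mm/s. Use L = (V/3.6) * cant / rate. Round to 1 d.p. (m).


Convert speed: V = 106 / 3.6 = 29.4444 m/s
L = 29.4444 * 122 / 55
L = 3592.2222 / 55
L = 65.3 m

65.3


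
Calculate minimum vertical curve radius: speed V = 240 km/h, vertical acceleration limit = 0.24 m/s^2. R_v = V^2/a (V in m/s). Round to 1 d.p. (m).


Convert speed: V = 240 / 3.6 = 66.6667 m/s
V^2 = 4444.4444 m^2/s^2
R_v = 4444.4444 / 0.24
R_v = 18518.5 m

18518.5


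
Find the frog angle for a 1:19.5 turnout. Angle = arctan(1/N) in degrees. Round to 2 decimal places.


1/N = 1/19.5 = 0.051282
angle = arctan(0.051282) = 0.051237 rad
angle = 0.051237 * 180/pi = 2.94 degrees

2.94


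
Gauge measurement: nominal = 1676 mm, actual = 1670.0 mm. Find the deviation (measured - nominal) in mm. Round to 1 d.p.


Deviation = measured - nominal
Deviation = 1670.0 - 1676
Deviation = -6.0 mm

-6.0


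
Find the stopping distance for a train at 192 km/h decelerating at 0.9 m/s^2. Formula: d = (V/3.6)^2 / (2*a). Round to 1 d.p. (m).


Convert speed: V = 192 / 3.6 = 53.3333 m/s
V^2 = 2844.4444
d = 2844.4444 / (2 * 0.9)
d = 2844.4444 / 1.8
d = 1580.2 m

1580.2


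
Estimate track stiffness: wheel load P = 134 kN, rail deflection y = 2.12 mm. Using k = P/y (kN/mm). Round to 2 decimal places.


Track stiffness k = P / y
k = 134 / 2.12
k = 63.21 kN/mm

63.21


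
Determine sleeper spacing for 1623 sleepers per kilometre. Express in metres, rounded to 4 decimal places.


Spacing = 1000 m / number of sleepers
Spacing = 1000 / 1623
Spacing = 0.6161 m

0.6161


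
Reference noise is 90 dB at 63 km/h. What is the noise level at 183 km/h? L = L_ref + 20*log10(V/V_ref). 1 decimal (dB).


V/V_ref = 183 / 63 = 2.904762
log10(2.904762) = 0.463111
20 * 0.463111 = 9.2622
L = 90 + 9.2622 = 99.3 dB

99.3


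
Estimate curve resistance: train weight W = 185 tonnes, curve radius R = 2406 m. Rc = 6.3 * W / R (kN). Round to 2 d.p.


Rc = 6.3 * W / R
Rc = 6.3 * 185 / 2406
Rc = 1165.5 / 2406
Rc = 0.48 kN

0.48


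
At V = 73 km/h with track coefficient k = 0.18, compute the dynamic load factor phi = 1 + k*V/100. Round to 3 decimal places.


phi = 1 + k * V / 100
phi = 1 + 0.18 * 73 / 100
phi = 1 + 0.1314
phi = 1.131

1.131


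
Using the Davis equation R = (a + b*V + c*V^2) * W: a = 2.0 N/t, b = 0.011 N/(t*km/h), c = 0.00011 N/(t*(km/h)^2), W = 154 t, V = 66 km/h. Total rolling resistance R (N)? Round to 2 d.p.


b*V = 0.011 * 66 = 0.726
c*V^2 = 0.00011 * 4356 = 0.47916
R_per_t = 2.0 + 0.726 + 0.47916 = 3.20516 N/t
R_total = 3.20516 * 154 = 493.59 N

493.59


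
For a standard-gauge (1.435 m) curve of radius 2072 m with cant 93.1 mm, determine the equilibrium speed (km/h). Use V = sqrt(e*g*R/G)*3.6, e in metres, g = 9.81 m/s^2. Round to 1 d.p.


Convert cant: e = 93.1 mm = 0.0931 m
V_ms = sqrt(0.0931 * 9.81 * 2072 / 1.435)
V_ms = sqrt(1318.73198) = 36.3143 m/s
V = 36.3143 * 3.6 = 130.7 km/h

130.7


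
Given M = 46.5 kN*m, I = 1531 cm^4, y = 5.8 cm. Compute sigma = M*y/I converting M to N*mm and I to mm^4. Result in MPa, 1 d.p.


Convert units:
M = 46.5 kN*m = 46500000 N*mm
y = 5.8 cm = 58 mm
I = 1531 cm^4 = 15310000 mm^4
sigma = 46500000 * 58 / 15310000
sigma = 176.2 MPa

176.2


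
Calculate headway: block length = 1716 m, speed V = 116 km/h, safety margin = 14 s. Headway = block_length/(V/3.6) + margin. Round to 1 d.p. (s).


V = 116 / 3.6 = 32.2222 m/s
Block traversal time = 1716 / 32.2222 = 53.2552 s
Headway = 53.2552 + 14
Headway = 67.3 s

67.3


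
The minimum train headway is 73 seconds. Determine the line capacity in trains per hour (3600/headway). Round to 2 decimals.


Capacity = 3600 / headway
Capacity = 3600 / 73
Capacity = 49.32 trains/hour

49.32


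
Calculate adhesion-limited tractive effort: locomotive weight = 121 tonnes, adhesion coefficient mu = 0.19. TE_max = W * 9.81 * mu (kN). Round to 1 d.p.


TE_max = W * g * mu
TE_max = 121 * 9.81 * 0.19
TE_max = 1187.01 * 0.19
TE_max = 225.5 kN

225.5


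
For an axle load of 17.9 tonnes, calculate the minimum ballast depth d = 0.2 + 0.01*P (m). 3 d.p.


d = 0.2 + 0.01 * 17.9
d = 0.2 + 0.179
d = 0.379 m

0.379


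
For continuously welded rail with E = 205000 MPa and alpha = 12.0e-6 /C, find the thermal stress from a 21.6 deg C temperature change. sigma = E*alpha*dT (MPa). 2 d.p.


sigma = E * alpha * dT
sigma = 205000 * 12.0e-6 * 21.6
sigma = 2.46 * 21.6
sigma = 53.14 MPa

53.14


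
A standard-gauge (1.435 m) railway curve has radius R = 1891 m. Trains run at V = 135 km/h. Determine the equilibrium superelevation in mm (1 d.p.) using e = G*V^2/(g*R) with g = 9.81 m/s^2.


Convert speed: V = 135 / 3.6 = 37.5 m/s
Apply formula: e = 1.435 * 37.5^2 / (9.81 * 1891)
e = 1.435 * 1406.25 / 18550.71
e = 0.108781 m = 108.8 mm

108.8


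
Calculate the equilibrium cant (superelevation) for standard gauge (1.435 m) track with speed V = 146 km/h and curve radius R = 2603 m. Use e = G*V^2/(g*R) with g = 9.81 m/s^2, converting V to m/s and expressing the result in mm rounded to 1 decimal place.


Convert speed: V = 146 / 3.6 = 40.5556 m/s
Apply formula: e = 1.435 * 40.5556^2 / (9.81 * 2603)
e = 1.435 * 1644.7531 / 25535.43
e = 0.092429 m = 92.4 mm

92.4


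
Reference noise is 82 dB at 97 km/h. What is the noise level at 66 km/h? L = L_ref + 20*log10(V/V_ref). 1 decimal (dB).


V/V_ref = 66 / 97 = 0.680412
log10(0.680412) = -0.167228
20 * -0.167228 = -3.3446
L = 82 + -3.3446 = 78.7 dB

78.7


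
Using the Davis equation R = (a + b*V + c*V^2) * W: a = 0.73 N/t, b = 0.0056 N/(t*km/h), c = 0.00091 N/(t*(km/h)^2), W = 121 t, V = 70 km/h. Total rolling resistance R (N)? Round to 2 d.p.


b*V = 0.0056 * 70 = 0.392
c*V^2 = 0.00091 * 4900 = 4.459
R_per_t = 0.73 + 0.392 + 4.459 = 5.581 N/t
R_total = 5.581 * 121 = 675.30 N

675.30
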